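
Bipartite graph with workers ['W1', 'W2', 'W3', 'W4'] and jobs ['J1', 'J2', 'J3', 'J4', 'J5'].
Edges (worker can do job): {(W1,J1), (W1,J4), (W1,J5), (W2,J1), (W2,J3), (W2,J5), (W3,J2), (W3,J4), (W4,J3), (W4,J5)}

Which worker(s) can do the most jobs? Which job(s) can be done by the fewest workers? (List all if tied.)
Most versatile: W1, W2 (3 jobs); Least covered: J2 (1 workers)

Worker degrees (jobs they can do): W1:3, W2:3, W3:2, W4:2
Job degrees (workers who can do it): J1:2, J2:1, J3:2, J4:2, J5:3

Maximum worker degree is 3, achieved by: W1, W2
Minimum job degree is 1, achieved by: J2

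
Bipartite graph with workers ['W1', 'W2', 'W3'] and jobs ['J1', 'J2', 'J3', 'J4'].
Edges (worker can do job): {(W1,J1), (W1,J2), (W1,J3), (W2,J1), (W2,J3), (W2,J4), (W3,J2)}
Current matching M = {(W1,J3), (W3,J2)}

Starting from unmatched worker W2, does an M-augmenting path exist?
Yes: W2 → J3 → W1 → J1

An M-augmenting path alternates non-matching / matching edges, starting and ending at unmatched vertices.
Path: W2 → J3 → W1 → J1
(J1 is unmatched in M, so the path is augmenting.)
Flipping edges along this path would increase |M| from 2 to 3.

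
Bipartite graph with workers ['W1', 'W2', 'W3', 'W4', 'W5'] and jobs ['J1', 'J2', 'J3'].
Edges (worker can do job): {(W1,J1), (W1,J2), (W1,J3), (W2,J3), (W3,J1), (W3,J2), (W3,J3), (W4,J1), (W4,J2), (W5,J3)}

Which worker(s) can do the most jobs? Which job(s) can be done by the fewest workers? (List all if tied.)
Most versatile: W1, W3 (3 jobs); Least covered: J1, J2 (3 workers)

Worker degrees (jobs they can do): W1:3, W2:1, W3:3, W4:2, W5:1
Job degrees (workers who can do it): J1:3, J2:3, J3:4

Maximum worker degree is 3, achieved by: W1, W3
Minimum job degree is 3, achieved by: J1, J2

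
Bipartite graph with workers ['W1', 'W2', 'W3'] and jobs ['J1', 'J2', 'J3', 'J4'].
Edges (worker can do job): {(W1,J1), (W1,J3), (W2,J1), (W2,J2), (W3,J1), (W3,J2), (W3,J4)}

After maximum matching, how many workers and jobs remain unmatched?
Unmatched: 0 workers, 1 jobs

Maximum matching size: 3
Workers: 3 total, 3 matched, 0 unmatched
Jobs: 4 total, 3 matched, 1 unmatched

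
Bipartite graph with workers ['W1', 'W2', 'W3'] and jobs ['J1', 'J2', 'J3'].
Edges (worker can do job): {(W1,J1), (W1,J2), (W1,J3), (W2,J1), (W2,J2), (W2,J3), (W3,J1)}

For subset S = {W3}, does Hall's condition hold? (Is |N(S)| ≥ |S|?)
Yes: |N(S)| = 1, |S| = 1

Subset S = {W3}
Neighbors N(S) = {J1}

|N(S)| = 1, |S| = 1
Hall's condition: |N(S)| ≥ |S| is satisfied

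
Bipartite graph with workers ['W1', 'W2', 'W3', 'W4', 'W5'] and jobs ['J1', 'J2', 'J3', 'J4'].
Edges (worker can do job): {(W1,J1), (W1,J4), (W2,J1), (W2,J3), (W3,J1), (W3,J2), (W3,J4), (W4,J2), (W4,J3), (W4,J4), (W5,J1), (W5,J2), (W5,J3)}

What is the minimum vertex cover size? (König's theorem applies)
Minimum vertex cover size = 4

By König's theorem: in bipartite graphs,
min vertex cover = max matching = 4

Maximum matching has size 4, so minimum vertex cover also has size 4.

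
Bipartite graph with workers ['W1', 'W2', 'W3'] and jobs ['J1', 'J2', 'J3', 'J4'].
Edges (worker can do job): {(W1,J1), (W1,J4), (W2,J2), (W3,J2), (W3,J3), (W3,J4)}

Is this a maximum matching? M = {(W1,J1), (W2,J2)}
No, size 2 is not maximum

Proposed matching has size 2.
Maximum matching size for this graph: 3.

This is NOT maximum - can be improved to size 3.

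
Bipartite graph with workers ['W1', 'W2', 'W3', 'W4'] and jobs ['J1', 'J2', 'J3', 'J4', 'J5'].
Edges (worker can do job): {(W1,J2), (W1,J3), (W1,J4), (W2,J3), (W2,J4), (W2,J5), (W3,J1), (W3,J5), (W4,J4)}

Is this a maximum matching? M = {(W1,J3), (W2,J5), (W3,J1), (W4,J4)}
Yes, size 4 is maximum

Proposed matching has size 4.
Maximum matching size for this graph: 4.

This is a maximum matching.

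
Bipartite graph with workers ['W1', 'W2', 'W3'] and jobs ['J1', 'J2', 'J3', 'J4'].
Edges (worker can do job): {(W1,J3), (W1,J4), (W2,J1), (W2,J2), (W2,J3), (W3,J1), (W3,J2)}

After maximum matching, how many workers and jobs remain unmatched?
Unmatched: 0 workers, 1 jobs

Maximum matching size: 3
Workers: 3 total, 3 matched, 0 unmatched
Jobs: 4 total, 3 matched, 1 unmatched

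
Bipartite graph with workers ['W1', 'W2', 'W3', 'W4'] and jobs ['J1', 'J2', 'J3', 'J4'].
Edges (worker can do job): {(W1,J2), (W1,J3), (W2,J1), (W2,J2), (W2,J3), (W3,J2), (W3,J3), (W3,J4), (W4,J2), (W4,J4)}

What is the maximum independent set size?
Maximum independent set = 4

By König's theorem:
- Min vertex cover = Max matching = 4
- Max independent set = Total vertices - Min vertex cover
- Max independent set = 8 - 4 = 4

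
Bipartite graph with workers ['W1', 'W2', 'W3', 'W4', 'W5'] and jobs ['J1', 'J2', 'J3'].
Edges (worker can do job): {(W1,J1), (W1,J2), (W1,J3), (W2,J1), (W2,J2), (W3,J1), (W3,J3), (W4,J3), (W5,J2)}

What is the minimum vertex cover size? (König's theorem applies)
Minimum vertex cover size = 3

By König's theorem: in bipartite graphs,
min vertex cover = max matching = 3

Maximum matching has size 3, so minimum vertex cover also has size 3.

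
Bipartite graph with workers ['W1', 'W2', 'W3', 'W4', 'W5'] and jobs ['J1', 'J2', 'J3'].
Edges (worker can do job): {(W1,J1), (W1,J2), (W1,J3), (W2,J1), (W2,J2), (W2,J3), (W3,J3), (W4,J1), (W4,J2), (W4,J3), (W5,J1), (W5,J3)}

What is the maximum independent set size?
Maximum independent set = 5

By König's theorem:
- Min vertex cover = Max matching = 3
- Max independent set = Total vertices - Min vertex cover
- Max independent set = 8 - 3 = 5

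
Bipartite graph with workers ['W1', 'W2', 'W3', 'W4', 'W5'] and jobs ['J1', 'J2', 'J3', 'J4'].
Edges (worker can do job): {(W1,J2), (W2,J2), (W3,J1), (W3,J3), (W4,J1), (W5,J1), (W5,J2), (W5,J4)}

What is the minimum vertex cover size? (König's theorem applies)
Minimum vertex cover size = 4

By König's theorem: in bipartite graphs,
min vertex cover = max matching = 4

Maximum matching has size 4, so minimum vertex cover also has size 4.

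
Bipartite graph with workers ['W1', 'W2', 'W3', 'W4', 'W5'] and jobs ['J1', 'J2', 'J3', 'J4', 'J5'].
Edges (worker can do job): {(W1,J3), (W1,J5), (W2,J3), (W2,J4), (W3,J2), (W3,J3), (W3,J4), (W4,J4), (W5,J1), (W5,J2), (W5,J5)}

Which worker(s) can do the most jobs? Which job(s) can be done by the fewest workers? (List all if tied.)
Most versatile: W3, W5 (3 jobs); Least covered: J1 (1 workers)

Worker degrees (jobs they can do): W1:2, W2:2, W3:3, W4:1, W5:3
Job degrees (workers who can do it): J1:1, J2:2, J3:3, J4:3, J5:2

Maximum worker degree is 3, achieved by: W3, W5
Minimum job degree is 1, achieved by: J1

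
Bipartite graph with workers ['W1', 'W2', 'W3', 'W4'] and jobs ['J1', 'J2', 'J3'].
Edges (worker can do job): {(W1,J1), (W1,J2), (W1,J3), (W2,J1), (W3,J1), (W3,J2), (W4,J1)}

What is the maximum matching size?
Maximum matching size = 3

Maximum matching: {(W1,J3), (W3,J2), (W4,J1)}
Size: 3

This assigns 3 workers to 3 distinct jobs.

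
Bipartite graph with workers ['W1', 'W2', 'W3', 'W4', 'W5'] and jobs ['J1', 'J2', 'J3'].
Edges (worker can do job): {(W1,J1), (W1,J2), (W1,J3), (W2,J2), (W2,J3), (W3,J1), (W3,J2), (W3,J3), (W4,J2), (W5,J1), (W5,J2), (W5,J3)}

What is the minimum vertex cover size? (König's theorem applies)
Minimum vertex cover size = 3

By König's theorem: in bipartite graphs,
min vertex cover = max matching = 3

Maximum matching has size 3, so minimum vertex cover also has size 3.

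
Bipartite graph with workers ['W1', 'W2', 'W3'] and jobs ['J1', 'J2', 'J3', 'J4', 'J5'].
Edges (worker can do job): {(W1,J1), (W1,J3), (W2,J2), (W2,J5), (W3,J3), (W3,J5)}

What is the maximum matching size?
Maximum matching size = 3

Maximum matching: {(W1,J1), (W2,J2), (W3,J3)}
Size: 3

This assigns 3 workers to 3 distinct jobs.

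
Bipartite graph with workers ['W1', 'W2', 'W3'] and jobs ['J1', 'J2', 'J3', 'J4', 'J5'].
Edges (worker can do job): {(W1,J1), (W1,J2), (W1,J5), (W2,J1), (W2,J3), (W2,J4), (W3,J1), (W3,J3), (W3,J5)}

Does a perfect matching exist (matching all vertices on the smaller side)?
Yes, perfect matching exists (size 3)

Perfect matching: {(W1,J1), (W2,J3), (W3,J5)}
All 3 vertices on the smaller side are matched.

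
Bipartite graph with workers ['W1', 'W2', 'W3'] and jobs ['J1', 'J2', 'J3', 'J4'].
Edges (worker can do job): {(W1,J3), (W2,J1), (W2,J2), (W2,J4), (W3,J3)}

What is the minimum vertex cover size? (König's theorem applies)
Minimum vertex cover size = 2

By König's theorem: in bipartite graphs,
min vertex cover = max matching = 2

Maximum matching has size 2, so minimum vertex cover also has size 2.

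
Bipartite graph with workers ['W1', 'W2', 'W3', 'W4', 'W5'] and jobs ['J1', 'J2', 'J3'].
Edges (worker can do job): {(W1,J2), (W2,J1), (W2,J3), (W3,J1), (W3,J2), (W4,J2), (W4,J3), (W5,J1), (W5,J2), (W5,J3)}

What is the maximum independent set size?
Maximum independent set = 5

By König's theorem:
- Min vertex cover = Max matching = 3
- Max independent set = Total vertices - Min vertex cover
- Max independent set = 8 - 3 = 5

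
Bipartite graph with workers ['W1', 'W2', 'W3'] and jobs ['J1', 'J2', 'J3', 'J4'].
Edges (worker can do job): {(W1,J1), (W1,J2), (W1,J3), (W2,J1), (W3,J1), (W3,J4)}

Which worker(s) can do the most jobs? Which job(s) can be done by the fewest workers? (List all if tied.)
Most versatile: W1 (3 jobs); Least covered: J2, J3, J4 (1 workers)

Worker degrees (jobs they can do): W1:3, W2:1, W3:2
Job degrees (workers who can do it): J1:3, J2:1, J3:1, J4:1

Maximum worker degree is 3, achieved by: W1
Minimum job degree is 1, achieved by: J2, J3, J4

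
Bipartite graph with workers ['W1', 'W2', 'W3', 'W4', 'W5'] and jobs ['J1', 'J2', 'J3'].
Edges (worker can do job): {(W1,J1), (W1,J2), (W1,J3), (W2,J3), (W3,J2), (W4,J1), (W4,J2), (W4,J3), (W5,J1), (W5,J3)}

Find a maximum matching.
Matching: {(W3,J2), (W4,J1), (W5,J3)}

Maximum matching (size 3):
  W3 → J2
  W4 → J1
  W5 → J3

Each worker is assigned to at most one job, and each job to at most one worker.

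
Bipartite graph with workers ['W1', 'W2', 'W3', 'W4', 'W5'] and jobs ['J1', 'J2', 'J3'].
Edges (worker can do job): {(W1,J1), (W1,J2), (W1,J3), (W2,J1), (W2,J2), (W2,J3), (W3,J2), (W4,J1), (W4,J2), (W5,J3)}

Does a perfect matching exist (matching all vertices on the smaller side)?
Yes, perfect matching exists (size 3)

Perfect matching: {(W3,J2), (W4,J1), (W5,J3)}
All 3 vertices on the smaller side are matched.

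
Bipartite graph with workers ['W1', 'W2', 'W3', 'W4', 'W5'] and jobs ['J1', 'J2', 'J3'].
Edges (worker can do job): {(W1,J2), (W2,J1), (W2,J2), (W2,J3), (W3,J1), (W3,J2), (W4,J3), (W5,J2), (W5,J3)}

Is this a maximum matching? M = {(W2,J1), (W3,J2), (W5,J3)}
Yes, size 3 is maximum

Proposed matching has size 3.
Maximum matching size for this graph: 3.

This is a maximum matching.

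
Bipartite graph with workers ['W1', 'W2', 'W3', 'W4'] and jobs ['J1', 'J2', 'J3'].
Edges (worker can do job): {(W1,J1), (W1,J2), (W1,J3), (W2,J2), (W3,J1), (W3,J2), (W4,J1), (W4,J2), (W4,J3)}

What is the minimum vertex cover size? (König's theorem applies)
Minimum vertex cover size = 3

By König's theorem: in bipartite graphs,
min vertex cover = max matching = 3

Maximum matching has size 3, so minimum vertex cover also has size 3.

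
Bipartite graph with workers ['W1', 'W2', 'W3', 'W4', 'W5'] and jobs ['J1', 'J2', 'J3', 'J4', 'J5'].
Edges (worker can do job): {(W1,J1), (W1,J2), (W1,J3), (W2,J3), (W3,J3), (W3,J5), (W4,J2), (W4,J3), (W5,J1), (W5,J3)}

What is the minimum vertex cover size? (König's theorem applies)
Minimum vertex cover size = 4

By König's theorem: in bipartite graphs,
min vertex cover = max matching = 4

Maximum matching has size 4, so minimum vertex cover also has size 4.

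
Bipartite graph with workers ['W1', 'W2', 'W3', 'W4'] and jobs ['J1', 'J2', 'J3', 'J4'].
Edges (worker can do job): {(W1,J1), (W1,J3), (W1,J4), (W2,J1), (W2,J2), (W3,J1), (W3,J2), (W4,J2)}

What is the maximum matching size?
Maximum matching size = 3

Maximum matching: {(W1,J3), (W3,J1), (W4,J2)}
Size: 3

This assigns 3 workers to 3 distinct jobs.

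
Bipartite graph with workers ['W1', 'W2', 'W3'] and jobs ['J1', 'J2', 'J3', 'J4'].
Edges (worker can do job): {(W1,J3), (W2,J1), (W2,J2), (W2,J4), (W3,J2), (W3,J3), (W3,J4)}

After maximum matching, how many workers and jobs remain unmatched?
Unmatched: 0 workers, 1 jobs

Maximum matching size: 3
Workers: 3 total, 3 matched, 0 unmatched
Jobs: 4 total, 3 matched, 1 unmatched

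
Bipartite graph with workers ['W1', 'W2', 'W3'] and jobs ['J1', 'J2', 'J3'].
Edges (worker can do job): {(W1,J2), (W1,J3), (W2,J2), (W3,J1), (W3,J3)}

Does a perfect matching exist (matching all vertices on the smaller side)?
Yes, perfect matching exists (size 3)

Perfect matching: {(W1,J3), (W2,J2), (W3,J1)}
All 3 vertices on the smaller side are matched.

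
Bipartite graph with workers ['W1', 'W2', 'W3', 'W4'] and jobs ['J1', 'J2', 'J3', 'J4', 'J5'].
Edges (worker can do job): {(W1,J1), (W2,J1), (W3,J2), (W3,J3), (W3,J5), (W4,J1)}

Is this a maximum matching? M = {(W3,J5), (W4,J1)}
Yes, size 2 is maximum

Proposed matching has size 2.
Maximum matching size for this graph: 2.

This is a maximum matching.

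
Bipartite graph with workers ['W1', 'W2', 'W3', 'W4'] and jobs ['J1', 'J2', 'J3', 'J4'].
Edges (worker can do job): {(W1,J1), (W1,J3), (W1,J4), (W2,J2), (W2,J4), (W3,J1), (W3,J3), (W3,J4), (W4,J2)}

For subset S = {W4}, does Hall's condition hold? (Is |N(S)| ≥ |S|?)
Yes: |N(S)| = 1, |S| = 1

Subset S = {W4}
Neighbors N(S) = {J2}

|N(S)| = 1, |S| = 1
Hall's condition: |N(S)| ≥ |S| is satisfied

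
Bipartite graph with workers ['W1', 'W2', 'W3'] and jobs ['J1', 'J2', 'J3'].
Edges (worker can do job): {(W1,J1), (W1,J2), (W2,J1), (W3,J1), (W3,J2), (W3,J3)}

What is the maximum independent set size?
Maximum independent set = 3

By König's theorem:
- Min vertex cover = Max matching = 3
- Max independent set = Total vertices - Min vertex cover
- Max independent set = 6 - 3 = 3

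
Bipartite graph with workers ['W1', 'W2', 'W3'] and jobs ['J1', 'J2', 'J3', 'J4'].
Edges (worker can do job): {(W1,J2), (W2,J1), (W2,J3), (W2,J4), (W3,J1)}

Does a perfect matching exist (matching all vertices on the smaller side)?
Yes, perfect matching exists (size 3)

Perfect matching: {(W1,J2), (W2,J3), (W3,J1)}
All 3 vertices on the smaller side are matched.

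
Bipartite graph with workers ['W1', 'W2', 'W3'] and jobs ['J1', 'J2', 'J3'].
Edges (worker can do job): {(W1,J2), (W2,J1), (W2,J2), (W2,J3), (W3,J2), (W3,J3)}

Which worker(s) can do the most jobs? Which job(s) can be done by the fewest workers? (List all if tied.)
Most versatile: W2 (3 jobs); Least covered: J1 (1 workers)

Worker degrees (jobs they can do): W1:1, W2:3, W3:2
Job degrees (workers who can do it): J1:1, J2:3, J3:2

Maximum worker degree is 3, achieved by: W2
Minimum job degree is 1, achieved by: J1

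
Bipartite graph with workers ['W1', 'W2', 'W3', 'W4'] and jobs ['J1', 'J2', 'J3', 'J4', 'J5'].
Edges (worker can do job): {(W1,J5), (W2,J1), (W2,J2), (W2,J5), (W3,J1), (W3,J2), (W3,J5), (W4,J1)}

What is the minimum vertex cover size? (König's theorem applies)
Minimum vertex cover size = 3

By König's theorem: in bipartite graphs,
min vertex cover = max matching = 3

Maximum matching has size 3, so minimum vertex cover also has size 3.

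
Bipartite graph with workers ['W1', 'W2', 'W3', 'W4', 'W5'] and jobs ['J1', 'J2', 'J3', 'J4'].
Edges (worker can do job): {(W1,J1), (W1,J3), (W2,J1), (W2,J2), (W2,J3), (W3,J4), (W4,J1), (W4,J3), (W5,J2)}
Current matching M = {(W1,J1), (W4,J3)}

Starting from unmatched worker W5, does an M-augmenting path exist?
Yes: W5 → J2

An M-augmenting path alternates non-matching / matching edges, starting and ending at unmatched vertices.
Path: W5 → J2
(J2 is unmatched in M, so the path is augmenting.)
Flipping edges along this path would increase |M| from 2 to 3.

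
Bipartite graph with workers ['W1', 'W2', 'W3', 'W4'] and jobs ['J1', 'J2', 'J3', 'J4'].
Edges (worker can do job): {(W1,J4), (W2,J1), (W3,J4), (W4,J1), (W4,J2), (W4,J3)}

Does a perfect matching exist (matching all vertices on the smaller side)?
No, maximum matching has size 3 < 4

Maximum matching has size 3, need 4 for perfect matching.
Unmatched workers: ['W1']
Unmatched jobs: ['J2']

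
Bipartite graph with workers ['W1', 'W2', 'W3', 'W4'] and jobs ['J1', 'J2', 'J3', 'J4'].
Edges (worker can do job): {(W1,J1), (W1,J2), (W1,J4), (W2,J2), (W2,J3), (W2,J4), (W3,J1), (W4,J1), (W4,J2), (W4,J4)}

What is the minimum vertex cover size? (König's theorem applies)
Minimum vertex cover size = 4

By König's theorem: in bipartite graphs,
min vertex cover = max matching = 4

Maximum matching has size 4, so minimum vertex cover also has size 4.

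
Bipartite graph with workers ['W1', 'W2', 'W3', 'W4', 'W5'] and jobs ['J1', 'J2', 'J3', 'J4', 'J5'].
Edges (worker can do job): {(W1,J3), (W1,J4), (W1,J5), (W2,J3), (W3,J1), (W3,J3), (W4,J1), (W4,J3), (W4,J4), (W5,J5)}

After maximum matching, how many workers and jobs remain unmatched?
Unmatched: 1 workers, 1 jobs

Maximum matching size: 4
Workers: 5 total, 4 matched, 1 unmatched
Jobs: 5 total, 4 matched, 1 unmatched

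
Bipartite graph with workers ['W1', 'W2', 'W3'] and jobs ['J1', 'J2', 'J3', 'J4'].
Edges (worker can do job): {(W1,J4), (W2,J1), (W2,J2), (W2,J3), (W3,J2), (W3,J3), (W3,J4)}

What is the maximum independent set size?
Maximum independent set = 4

By König's theorem:
- Min vertex cover = Max matching = 3
- Max independent set = Total vertices - Min vertex cover
- Max independent set = 7 - 3 = 4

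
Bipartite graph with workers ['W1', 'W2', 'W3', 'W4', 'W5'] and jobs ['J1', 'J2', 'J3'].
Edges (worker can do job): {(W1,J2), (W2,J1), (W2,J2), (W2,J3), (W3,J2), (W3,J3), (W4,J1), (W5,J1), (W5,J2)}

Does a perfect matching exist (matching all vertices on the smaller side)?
Yes, perfect matching exists (size 3)

Perfect matching: {(W1,J2), (W3,J3), (W5,J1)}
All 3 vertices on the smaller side are matched.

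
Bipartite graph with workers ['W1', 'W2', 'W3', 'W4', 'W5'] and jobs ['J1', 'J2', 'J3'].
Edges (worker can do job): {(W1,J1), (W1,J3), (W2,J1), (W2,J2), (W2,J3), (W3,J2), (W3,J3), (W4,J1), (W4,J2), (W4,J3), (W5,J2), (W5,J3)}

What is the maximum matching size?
Maximum matching size = 3

Maximum matching: {(W3,J3), (W4,J1), (W5,J2)}
Size: 3

This assigns 3 workers to 3 distinct jobs.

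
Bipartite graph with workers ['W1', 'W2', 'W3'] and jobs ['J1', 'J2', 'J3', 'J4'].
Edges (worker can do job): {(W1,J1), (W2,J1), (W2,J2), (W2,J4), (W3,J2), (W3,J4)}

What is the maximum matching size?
Maximum matching size = 3

Maximum matching: {(W1,J1), (W2,J4), (W3,J2)}
Size: 3

This assigns 3 workers to 3 distinct jobs.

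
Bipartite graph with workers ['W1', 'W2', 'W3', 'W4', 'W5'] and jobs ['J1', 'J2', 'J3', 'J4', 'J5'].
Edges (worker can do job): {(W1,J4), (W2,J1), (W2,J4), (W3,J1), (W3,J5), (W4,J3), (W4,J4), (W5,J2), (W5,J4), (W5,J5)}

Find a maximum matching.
Matching: {(W1,J4), (W2,J1), (W3,J5), (W4,J3), (W5,J2)}

Maximum matching (size 5):
  W1 → J4
  W2 → J1
  W3 → J5
  W4 → J3
  W5 → J2

Each worker is assigned to at most one job, and each job to at most one worker.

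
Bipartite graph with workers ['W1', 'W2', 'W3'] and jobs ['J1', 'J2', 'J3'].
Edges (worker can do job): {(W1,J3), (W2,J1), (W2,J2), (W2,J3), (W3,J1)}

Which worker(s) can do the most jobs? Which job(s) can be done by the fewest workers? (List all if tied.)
Most versatile: W2 (3 jobs); Least covered: J2 (1 workers)

Worker degrees (jobs they can do): W1:1, W2:3, W3:1
Job degrees (workers who can do it): J1:2, J2:1, J3:2

Maximum worker degree is 3, achieved by: W2
Minimum job degree is 1, achieved by: J2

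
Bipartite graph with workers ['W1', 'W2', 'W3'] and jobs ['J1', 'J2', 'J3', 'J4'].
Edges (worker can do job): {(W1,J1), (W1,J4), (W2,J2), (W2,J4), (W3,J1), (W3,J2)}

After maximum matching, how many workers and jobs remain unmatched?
Unmatched: 0 workers, 1 jobs

Maximum matching size: 3
Workers: 3 total, 3 matched, 0 unmatched
Jobs: 4 total, 3 matched, 1 unmatched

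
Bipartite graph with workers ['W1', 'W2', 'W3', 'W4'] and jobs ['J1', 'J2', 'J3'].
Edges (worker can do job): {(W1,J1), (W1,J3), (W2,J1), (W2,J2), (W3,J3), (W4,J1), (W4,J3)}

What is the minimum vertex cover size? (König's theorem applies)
Minimum vertex cover size = 3

By König's theorem: in bipartite graphs,
min vertex cover = max matching = 3

Maximum matching has size 3, so minimum vertex cover also has size 3.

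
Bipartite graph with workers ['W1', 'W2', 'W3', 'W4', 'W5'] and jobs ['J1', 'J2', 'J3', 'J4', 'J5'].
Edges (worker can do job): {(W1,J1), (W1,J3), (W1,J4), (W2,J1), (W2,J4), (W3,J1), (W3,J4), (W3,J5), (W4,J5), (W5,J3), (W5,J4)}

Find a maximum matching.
Matching: {(W1,J3), (W2,J1), (W3,J5), (W5,J4)}

Maximum matching (size 4):
  W1 → J3
  W2 → J1
  W3 → J5
  W5 → J4

Each worker is assigned to at most one job, and each job to at most one worker.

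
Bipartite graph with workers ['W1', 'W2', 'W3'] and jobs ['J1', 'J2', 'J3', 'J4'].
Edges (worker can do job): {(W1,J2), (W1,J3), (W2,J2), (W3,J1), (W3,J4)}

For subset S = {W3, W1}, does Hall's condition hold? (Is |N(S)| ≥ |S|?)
Yes: |N(S)| = 4, |S| = 2

Subset S = {W3, W1}
Neighbors N(S) = {J1, J2, J3, J4}

|N(S)| = 4, |S| = 2
Hall's condition: |N(S)| ≥ |S| is satisfied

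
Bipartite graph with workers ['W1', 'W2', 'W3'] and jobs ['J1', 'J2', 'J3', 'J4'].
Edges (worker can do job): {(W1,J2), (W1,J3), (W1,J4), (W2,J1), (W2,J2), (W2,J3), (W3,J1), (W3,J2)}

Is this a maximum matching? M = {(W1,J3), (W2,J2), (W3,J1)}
Yes, size 3 is maximum

Proposed matching has size 3.
Maximum matching size for this graph: 3.

This is a maximum matching.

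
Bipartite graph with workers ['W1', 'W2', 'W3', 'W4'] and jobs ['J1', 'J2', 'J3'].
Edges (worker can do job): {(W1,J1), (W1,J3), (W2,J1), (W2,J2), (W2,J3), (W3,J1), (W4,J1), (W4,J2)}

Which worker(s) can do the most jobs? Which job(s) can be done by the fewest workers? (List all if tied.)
Most versatile: W2 (3 jobs); Least covered: J2, J3 (2 workers)

Worker degrees (jobs they can do): W1:2, W2:3, W3:1, W4:2
Job degrees (workers who can do it): J1:4, J2:2, J3:2

Maximum worker degree is 3, achieved by: W2
Minimum job degree is 2, achieved by: J2, J3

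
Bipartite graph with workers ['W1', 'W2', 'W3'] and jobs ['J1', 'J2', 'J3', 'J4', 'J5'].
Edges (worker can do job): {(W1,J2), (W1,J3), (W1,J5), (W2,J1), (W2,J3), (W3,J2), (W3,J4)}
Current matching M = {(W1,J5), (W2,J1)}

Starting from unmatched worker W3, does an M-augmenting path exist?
Yes: W3 → J2

An M-augmenting path alternates non-matching / matching edges, starting and ending at unmatched vertices.
Path: W3 → J2
(J2 is unmatched in M, so the path is augmenting.)
Flipping edges along this path would increase |M| from 2 to 3.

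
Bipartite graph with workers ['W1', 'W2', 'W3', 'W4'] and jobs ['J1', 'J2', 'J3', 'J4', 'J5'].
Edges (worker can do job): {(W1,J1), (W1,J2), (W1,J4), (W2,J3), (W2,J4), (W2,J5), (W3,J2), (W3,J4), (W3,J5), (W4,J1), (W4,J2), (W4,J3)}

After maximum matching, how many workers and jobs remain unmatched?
Unmatched: 0 workers, 1 jobs

Maximum matching size: 4
Workers: 4 total, 4 matched, 0 unmatched
Jobs: 5 total, 4 matched, 1 unmatched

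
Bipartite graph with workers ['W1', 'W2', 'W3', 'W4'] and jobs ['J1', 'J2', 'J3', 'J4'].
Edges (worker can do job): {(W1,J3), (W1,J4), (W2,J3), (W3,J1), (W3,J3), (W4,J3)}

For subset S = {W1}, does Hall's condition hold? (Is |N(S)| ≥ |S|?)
Yes: |N(S)| = 2, |S| = 1

Subset S = {W1}
Neighbors N(S) = {J3, J4}

|N(S)| = 2, |S| = 1
Hall's condition: |N(S)| ≥ |S| is satisfied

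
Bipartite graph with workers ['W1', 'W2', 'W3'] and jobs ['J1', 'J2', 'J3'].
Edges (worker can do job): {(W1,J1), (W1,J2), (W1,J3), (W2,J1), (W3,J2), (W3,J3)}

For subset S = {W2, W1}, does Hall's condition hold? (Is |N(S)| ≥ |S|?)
Yes: |N(S)| = 3, |S| = 2

Subset S = {W2, W1}
Neighbors N(S) = {J1, J2, J3}

|N(S)| = 3, |S| = 2
Hall's condition: |N(S)| ≥ |S| is satisfied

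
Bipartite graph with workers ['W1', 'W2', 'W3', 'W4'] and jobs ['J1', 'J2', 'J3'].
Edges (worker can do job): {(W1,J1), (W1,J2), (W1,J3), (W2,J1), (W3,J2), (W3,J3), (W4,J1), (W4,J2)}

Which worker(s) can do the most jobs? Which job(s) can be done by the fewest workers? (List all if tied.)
Most versatile: W1 (3 jobs); Least covered: J3 (2 workers)

Worker degrees (jobs they can do): W1:3, W2:1, W3:2, W4:2
Job degrees (workers who can do it): J1:3, J2:3, J3:2

Maximum worker degree is 3, achieved by: W1
Minimum job degree is 2, achieved by: J3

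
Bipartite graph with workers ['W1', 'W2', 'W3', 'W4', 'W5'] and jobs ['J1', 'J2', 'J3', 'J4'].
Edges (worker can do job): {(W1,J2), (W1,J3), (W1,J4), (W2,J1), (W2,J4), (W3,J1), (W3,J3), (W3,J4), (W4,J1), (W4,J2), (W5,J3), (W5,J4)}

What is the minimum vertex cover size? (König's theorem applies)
Minimum vertex cover size = 4

By König's theorem: in bipartite graphs,
min vertex cover = max matching = 4

Maximum matching has size 4, so minimum vertex cover also has size 4.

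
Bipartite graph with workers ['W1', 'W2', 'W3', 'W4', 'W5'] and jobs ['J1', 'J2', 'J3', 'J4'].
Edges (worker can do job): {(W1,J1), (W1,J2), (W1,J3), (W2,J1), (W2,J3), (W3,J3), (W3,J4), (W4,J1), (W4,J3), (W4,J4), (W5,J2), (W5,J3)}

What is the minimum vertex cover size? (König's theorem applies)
Minimum vertex cover size = 4

By König's theorem: in bipartite graphs,
min vertex cover = max matching = 4

Maximum matching has size 4, so minimum vertex cover also has size 4.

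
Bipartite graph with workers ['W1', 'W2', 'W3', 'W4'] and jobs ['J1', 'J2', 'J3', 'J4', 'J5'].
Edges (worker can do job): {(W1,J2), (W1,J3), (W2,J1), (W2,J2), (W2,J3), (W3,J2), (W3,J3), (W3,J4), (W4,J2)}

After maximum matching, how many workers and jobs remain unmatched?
Unmatched: 0 workers, 1 jobs

Maximum matching size: 4
Workers: 4 total, 4 matched, 0 unmatched
Jobs: 5 total, 4 matched, 1 unmatched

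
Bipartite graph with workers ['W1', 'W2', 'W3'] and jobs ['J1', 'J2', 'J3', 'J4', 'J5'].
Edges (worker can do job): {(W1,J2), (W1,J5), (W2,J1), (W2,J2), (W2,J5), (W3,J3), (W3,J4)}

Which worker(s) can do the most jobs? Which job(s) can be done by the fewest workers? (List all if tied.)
Most versatile: W2 (3 jobs); Least covered: J1, J3, J4 (1 workers)

Worker degrees (jobs they can do): W1:2, W2:3, W3:2
Job degrees (workers who can do it): J1:1, J2:2, J3:1, J4:1, J5:2

Maximum worker degree is 3, achieved by: W2
Minimum job degree is 1, achieved by: J1, J3, J4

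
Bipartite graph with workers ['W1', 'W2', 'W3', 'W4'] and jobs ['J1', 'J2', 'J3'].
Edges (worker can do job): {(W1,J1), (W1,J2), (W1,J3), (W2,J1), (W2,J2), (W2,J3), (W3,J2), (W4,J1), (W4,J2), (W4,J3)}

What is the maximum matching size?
Maximum matching size = 3

Maximum matching: {(W1,J1), (W3,J2), (W4,J3)}
Size: 3

This assigns 3 workers to 3 distinct jobs.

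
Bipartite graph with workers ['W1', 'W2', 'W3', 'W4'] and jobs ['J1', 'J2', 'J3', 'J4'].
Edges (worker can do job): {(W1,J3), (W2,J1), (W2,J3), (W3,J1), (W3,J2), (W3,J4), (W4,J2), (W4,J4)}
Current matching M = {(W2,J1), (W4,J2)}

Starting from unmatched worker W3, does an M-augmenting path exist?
Yes: W3 → J1 → W2 → J3

An M-augmenting path alternates non-matching / matching edges, starting and ending at unmatched vertices.
Path: W3 → J1 → W2 → J3
(J3 is unmatched in M, so the path is augmenting.)
Flipping edges along this path would increase |M| from 2 to 3.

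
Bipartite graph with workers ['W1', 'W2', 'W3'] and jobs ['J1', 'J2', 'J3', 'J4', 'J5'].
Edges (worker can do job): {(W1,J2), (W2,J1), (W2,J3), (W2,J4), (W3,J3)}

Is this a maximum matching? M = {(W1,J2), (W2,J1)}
No, size 2 is not maximum

Proposed matching has size 2.
Maximum matching size for this graph: 3.

This is NOT maximum - can be improved to size 3.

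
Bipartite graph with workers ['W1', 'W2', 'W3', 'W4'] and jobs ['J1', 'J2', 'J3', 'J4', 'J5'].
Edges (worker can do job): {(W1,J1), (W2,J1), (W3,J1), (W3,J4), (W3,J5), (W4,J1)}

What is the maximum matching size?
Maximum matching size = 2

Maximum matching: {(W3,J5), (W4,J1)}
Size: 2

This assigns 2 workers to 2 distinct jobs.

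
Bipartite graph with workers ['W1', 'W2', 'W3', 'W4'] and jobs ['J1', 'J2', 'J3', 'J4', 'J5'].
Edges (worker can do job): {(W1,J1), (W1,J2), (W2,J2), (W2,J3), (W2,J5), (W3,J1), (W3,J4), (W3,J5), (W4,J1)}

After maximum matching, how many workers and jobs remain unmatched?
Unmatched: 0 workers, 1 jobs

Maximum matching size: 4
Workers: 4 total, 4 matched, 0 unmatched
Jobs: 5 total, 4 matched, 1 unmatched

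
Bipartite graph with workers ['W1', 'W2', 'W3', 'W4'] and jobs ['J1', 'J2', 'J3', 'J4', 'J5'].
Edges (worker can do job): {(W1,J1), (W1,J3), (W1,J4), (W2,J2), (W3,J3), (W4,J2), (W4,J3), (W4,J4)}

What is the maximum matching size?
Maximum matching size = 4

Maximum matching: {(W1,J1), (W2,J2), (W3,J3), (W4,J4)}
Size: 4

This assigns 4 workers to 4 distinct jobs.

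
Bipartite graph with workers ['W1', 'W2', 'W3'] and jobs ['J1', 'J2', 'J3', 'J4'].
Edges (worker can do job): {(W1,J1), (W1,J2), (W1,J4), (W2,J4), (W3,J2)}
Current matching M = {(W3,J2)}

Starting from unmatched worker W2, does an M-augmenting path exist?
Yes: W2 → J4

An M-augmenting path alternates non-matching / matching edges, starting and ending at unmatched vertices.
Path: W2 → J4
(J4 is unmatched in M, so the path is augmenting.)
Flipping edges along this path would increase |M| from 1 to 2.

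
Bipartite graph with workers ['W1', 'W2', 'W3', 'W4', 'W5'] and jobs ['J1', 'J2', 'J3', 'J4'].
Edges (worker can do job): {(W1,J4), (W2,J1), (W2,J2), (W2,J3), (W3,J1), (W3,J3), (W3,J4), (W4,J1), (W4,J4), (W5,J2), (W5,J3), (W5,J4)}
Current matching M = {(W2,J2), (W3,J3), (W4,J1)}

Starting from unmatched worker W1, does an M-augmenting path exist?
Yes: W1 → J4

An M-augmenting path alternates non-matching / matching edges, starting and ending at unmatched vertices.
Path: W1 → J4
(J4 is unmatched in M, so the path is augmenting.)
Flipping edges along this path would increase |M| from 3 to 4.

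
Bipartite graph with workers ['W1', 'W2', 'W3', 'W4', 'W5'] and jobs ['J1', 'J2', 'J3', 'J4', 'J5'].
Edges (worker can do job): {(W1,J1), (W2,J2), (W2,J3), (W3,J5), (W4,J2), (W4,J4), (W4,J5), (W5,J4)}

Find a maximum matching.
Matching: {(W1,J1), (W2,J3), (W3,J5), (W4,J2), (W5,J4)}

Maximum matching (size 5):
  W1 → J1
  W2 → J3
  W3 → J5
  W4 → J2
  W5 → J4

Each worker is assigned to at most one job, and each job to at most one worker.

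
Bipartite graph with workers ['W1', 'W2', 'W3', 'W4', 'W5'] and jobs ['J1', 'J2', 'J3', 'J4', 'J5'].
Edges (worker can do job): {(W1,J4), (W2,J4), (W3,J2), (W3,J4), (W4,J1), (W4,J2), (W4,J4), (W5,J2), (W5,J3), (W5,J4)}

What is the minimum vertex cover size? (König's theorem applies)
Minimum vertex cover size = 4

By König's theorem: in bipartite graphs,
min vertex cover = max matching = 4

Maximum matching has size 4, so minimum vertex cover also has size 4.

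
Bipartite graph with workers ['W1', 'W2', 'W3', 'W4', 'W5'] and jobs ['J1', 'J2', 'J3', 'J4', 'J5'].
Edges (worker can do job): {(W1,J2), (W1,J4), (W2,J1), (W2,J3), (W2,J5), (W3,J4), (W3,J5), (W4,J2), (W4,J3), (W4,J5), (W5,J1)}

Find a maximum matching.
Matching: {(W1,J2), (W2,J5), (W3,J4), (W4,J3), (W5,J1)}

Maximum matching (size 5):
  W1 → J2
  W2 → J5
  W3 → J4
  W4 → J3
  W5 → J1

Each worker is assigned to at most one job, and each job to at most one worker.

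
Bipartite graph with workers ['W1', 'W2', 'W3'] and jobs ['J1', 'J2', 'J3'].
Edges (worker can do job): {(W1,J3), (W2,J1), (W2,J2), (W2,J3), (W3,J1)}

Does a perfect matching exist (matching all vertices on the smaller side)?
Yes, perfect matching exists (size 3)

Perfect matching: {(W1,J3), (W2,J2), (W3,J1)}
All 3 vertices on the smaller side are matched.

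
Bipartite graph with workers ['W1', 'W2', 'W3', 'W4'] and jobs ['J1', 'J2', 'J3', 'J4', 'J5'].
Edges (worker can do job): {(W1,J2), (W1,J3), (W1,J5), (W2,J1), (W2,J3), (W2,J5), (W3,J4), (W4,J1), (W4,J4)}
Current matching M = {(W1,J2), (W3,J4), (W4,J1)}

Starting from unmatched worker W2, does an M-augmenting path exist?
Yes: W2 → J5

An M-augmenting path alternates non-matching / matching edges, starting and ending at unmatched vertices.
Path: W2 → J5
(J5 is unmatched in M, so the path is augmenting.)
Flipping edges along this path would increase |M| from 3 to 4.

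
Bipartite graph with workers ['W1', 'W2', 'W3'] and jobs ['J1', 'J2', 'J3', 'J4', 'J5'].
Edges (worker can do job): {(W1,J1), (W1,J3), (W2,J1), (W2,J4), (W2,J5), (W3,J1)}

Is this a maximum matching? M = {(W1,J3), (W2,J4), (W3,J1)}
Yes, size 3 is maximum

Proposed matching has size 3.
Maximum matching size for this graph: 3.

This is a maximum matching.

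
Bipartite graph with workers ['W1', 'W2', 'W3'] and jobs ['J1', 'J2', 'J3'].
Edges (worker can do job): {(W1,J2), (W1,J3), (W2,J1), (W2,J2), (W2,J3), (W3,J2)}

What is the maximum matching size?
Maximum matching size = 3

Maximum matching: {(W1,J3), (W2,J1), (W3,J2)}
Size: 3

This assigns 3 workers to 3 distinct jobs.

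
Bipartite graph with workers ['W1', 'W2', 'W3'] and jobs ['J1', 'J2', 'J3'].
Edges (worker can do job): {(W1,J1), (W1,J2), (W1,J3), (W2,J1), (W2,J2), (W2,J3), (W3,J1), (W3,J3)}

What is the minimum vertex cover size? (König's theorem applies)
Minimum vertex cover size = 3

By König's theorem: in bipartite graphs,
min vertex cover = max matching = 3

Maximum matching has size 3, so minimum vertex cover also has size 3.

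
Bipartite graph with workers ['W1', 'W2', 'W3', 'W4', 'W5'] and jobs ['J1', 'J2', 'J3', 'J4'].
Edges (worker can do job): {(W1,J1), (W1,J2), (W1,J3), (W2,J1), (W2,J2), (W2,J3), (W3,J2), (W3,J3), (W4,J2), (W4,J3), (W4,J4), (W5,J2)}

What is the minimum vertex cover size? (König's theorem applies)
Minimum vertex cover size = 4

By König's theorem: in bipartite graphs,
min vertex cover = max matching = 4

Maximum matching has size 4, so minimum vertex cover also has size 4.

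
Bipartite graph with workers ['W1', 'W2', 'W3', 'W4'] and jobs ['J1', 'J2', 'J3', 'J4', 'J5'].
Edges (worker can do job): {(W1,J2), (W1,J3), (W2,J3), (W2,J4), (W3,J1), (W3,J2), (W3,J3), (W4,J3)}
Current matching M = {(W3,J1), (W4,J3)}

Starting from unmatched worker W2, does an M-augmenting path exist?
Yes: W2 → J4

An M-augmenting path alternates non-matching / matching edges, starting and ending at unmatched vertices.
Path: W2 → J4
(J4 is unmatched in M, so the path is augmenting.)
Flipping edges along this path would increase |M| from 2 to 3.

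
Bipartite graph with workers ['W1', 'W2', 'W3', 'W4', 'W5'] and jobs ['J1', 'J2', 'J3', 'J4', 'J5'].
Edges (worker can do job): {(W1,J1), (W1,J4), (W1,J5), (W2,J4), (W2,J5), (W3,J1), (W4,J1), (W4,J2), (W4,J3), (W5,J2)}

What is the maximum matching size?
Maximum matching size = 5

Maximum matching: {(W1,J4), (W2,J5), (W3,J1), (W4,J3), (W5,J2)}
Size: 5

This assigns 5 workers to 5 distinct jobs.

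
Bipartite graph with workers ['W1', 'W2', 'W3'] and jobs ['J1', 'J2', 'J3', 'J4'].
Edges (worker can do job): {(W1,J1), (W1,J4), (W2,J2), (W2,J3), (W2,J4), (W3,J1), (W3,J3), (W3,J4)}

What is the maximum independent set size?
Maximum independent set = 4

By König's theorem:
- Min vertex cover = Max matching = 3
- Max independent set = Total vertices - Min vertex cover
- Max independent set = 7 - 3 = 4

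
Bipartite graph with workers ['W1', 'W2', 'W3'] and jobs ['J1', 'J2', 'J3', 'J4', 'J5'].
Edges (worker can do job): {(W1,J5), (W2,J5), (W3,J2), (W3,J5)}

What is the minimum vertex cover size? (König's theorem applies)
Minimum vertex cover size = 2

By König's theorem: in bipartite graphs,
min vertex cover = max matching = 2

Maximum matching has size 2, so minimum vertex cover also has size 2.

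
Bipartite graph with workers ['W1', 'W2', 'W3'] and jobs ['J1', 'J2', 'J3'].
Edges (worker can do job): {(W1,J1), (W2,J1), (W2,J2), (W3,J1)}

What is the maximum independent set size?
Maximum independent set = 4

By König's theorem:
- Min vertex cover = Max matching = 2
- Max independent set = Total vertices - Min vertex cover
- Max independent set = 6 - 2 = 4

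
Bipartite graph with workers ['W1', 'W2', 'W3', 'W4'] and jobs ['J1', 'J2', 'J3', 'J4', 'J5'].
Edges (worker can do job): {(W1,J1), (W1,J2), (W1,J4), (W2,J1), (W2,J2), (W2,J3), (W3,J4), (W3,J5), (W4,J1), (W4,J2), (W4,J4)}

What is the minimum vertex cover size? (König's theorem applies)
Minimum vertex cover size = 4

By König's theorem: in bipartite graphs,
min vertex cover = max matching = 4

Maximum matching has size 4, so minimum vertex cover also has size 4.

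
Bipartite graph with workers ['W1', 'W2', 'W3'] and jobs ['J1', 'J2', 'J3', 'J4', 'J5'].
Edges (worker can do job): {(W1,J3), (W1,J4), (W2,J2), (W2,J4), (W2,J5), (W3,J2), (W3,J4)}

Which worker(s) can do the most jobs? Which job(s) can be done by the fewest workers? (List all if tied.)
Most versatile: W2 (3 jobs); Least covered: J1 (0 workers)

Worker degrees (jobs they can do): W1:2, W2:3, W3:2
Job degrees (workers who can do it): J1:0, J2:2, J3:1, J4:3, J5:1

Maximum worker degree is 3, achieved by: W2
Minimum job degree is 0, achieved by: J1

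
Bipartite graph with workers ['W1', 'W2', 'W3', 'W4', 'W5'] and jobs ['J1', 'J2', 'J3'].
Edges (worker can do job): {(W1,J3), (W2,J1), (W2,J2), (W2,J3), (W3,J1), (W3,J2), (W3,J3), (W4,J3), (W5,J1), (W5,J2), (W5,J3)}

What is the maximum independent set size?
Maximum independent set = 5

By König's theorem:
- Min vertex cover = Max matching = 3
- Max independent set = Total vertices - Min vertex cover
- Max independent set = 8 - 3 = 5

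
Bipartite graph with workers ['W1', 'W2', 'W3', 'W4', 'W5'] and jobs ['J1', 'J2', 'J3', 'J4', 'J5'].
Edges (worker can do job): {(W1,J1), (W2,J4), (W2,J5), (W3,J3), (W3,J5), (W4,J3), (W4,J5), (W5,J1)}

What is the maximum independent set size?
Maximum independent set = 6

By König's theorem:
- Min vertex cover = Max matching = 4
- Max independent set = Total vertices - Min vertex cover
- Max independent set = 10 - 4 = 6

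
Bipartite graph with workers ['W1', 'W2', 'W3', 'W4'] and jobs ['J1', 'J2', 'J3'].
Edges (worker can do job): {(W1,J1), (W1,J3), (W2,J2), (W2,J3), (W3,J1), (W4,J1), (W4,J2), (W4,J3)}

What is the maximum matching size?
Maximum matching size = 3

Maximum matching: {(W2,J2), (W3,J1), (W4,J3)}
Size: 3

This assigns 3 workers to 3 distinct jobs.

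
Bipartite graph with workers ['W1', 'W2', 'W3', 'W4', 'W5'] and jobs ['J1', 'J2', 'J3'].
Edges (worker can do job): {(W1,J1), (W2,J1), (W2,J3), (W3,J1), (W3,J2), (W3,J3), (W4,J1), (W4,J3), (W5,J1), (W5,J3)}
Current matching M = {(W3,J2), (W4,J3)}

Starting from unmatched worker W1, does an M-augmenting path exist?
Yes: W1 → J1

An M-augmenting path alternates non-matching / matching edges, starting and ending at unmatched vertices.
Path: W1 → J1
(J1 is unmatched in M, so the path is augmenting.)
Flipping edges along this path would increase |M| from 2 to 3.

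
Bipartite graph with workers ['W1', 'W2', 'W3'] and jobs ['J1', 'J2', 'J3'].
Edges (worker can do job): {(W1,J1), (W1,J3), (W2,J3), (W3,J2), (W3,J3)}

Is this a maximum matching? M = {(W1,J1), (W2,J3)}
No, size 2 is not maximum

Proposed matching has size 2.
Maximum matching size for this graph: 3.

This is NOT maximum - can be improved to size 3.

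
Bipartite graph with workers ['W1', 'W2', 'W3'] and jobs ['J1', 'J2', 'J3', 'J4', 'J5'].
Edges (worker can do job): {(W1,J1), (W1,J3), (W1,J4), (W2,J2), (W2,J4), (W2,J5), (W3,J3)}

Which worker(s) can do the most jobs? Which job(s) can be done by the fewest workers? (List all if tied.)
Most versatile: W1, W2 (3 jobs); Least covered: J1, J2, J5 (1 workers)

Worker degrees (jobs they can do): W1:3, W2:3, W3:1
Job degrees (workers who can do it): J1:1, J2:1, J3:2, J4:2, J5:1

Maximum worker degree is 3, achieved by: W1, W2
Minimum job degree is 1, achieved by: J1, J2, J5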